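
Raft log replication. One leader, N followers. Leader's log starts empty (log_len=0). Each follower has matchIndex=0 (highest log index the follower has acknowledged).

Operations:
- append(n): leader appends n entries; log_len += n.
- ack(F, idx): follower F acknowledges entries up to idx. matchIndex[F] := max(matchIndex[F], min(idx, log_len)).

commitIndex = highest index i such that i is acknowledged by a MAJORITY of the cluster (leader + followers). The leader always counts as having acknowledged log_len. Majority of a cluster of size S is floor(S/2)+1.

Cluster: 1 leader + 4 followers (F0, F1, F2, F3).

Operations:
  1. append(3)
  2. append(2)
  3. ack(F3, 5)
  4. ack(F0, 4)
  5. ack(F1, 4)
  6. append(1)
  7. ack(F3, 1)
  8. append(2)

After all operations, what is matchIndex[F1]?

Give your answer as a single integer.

Answer: 4

Derivation:
Op 1: append 3 -> log_len=3
Op 2: append 2 -> log_len=5
Op 3: F3 acks idx 5 -> match: F0=0 F1=0 F2=0 F3=5; commitIndex=0
Op 4: F0 acks idx 4 -> match: F0=4 F1=0 F2=0 F3=5; commitIndex=4
Op 5: F1 acks idx 4 -> match: F0=4 F1=4 F2=0 F3=5; commitIndex=4
Op 6: append 1 -> log_len=6
Op 7: F3 acks idx 1 -> match: F0=4 F1=4 F2=0 F3=5; commitIndex=4
Op 8: append 2 -> log_len=8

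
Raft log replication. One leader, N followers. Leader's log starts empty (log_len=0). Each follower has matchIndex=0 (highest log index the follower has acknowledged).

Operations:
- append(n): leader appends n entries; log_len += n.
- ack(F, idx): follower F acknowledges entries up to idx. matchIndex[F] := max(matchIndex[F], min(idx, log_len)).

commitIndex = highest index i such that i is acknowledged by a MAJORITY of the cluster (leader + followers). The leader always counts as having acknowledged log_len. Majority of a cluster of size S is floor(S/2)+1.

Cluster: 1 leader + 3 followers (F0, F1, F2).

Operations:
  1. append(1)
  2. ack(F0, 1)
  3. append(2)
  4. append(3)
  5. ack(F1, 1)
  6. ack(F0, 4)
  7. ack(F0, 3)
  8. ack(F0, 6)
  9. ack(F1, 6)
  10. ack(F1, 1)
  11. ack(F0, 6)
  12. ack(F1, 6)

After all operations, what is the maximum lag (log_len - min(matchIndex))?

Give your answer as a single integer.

Op 1: append 1 -> log_len=1
Op 2: F0 acks idx 1 -> match: F0=1 F1=0 F2=0; commitIndex=0
Op 3: append 2 -> log_len=3
Op 4: append 3 -> log_len=6
Op 5: F1 acks idx 1 -> match: F0=1 F1=1 F2=0; commitIndex=1
Op 6: F0 acks idx 4 -> match: F0=4 F1=1 F2=0; commitIndex=1
Op 7: F0 acks idx 3 -> match: F0=4 F1=1 F2=0; commitIndex=1
Op 8: F0 acks idx 6 -> match: F0=6 F1=1 F2=0; commitIndex=1
Op 9: F1 acks idx 6 -> match: F0=6 F1=6 F2=0; commitIndex=6
Op 10: F1 acks idx 1 -> match: F0=6 F1=6 F2=0; commitIndex=6
Op 11: F0 acks idx 6 -> match: F0=6 F1=6 F2=0; commitIndex=6
Op 12: F1 acks idx 6 -> match: F0=6 F1=6 F2=0; commitIndex=6

Answer: 6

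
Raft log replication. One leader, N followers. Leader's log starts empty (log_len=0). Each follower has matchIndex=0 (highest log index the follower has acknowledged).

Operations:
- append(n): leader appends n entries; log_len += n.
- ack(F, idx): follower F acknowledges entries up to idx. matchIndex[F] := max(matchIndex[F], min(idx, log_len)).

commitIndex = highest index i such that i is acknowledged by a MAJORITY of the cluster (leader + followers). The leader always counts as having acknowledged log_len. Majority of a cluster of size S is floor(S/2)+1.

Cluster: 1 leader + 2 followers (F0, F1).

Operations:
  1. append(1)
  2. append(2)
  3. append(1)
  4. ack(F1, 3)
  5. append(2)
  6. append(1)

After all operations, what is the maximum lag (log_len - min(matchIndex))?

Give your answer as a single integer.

Answer: 7

Derivation:
Op 1: append 1 -> log_len=1
Op 2: append 2 -> log_len=3
Op 3: append 1 -> log_len=4
Op 4: F1 acks idx 3 -> match: F0=0 F1=3; commitIndex=3
Op 5: append 2 -> log_len=6
Op 6: append 1 -> log_len=7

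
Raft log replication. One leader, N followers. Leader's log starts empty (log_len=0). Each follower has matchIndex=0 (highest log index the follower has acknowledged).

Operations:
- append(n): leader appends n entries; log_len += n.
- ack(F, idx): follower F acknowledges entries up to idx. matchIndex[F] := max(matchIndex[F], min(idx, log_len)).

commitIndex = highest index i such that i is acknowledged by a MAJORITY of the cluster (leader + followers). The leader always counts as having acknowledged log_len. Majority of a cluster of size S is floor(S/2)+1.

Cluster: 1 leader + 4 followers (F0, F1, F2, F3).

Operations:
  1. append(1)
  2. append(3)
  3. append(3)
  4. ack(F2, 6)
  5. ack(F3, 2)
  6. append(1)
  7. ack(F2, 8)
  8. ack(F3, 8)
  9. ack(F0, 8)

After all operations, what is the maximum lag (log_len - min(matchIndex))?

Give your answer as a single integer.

Answer: 8

Derivation:
Op 1: append 1 -> log_len=1
Op 2: append 3 -> log_len=4
Op 3: append 3 -> log_len=7
Op 4: F2 acks idx 6 -> match: F0=0 F1=0 F2=6 F3=0; commitIndex=0
Op 5: F3 acks idx 2 -> match: F0=0 F1=0 F2=6 F3=2; commitIndex=2
Op 6: append 1 -> log_len=8
Op 7: F2 acks idx 8 -> match: F0=0 F1=0 F2=8 F3=2; commitIndex=2
Op 8: F3 acks idx 8 -> match: F0=0 F1=0 F2=8 F3=8; commitIndex=8
Op 9: F0 acks idx 8 -> match: F0=8 F1=0 F2=8 F3=8; commitIndex=8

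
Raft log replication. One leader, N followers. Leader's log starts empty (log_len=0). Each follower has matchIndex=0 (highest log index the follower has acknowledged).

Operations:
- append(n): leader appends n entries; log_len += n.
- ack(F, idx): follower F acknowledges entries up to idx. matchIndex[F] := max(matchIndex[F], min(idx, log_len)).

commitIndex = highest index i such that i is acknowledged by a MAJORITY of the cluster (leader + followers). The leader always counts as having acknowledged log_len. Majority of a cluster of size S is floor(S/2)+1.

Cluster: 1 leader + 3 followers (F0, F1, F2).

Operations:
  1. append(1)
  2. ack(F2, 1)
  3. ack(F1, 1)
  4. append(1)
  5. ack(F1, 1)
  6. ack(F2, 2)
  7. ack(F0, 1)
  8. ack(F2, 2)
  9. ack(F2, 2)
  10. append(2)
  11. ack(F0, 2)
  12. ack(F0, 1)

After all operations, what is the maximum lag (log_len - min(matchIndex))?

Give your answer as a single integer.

Op 1: append 1 -> log_len=1
Op 2: F2 acks idx 1 -> match: F0=0 F1=0 F2=1; commitIndex=0
Op 3: F1 acks idx 1 -> match: F0=0 F1=1 F2=1; commitIndex=1
Op 4: append 1 -> log_len=2
Op 5: F1 acks idx 1 -> match: F0=0 F1=1 F2=1; commitIndex=1
Op 6: F2 acks idx 2 -> match: F0=0 F1=1 F2=2; commitIndex=1
Op 7: F0 acks idx 1 -> match: F0=1 F1=1 F2=2; commitIndex=1
Op 8: F2 acks idx 2 -> match: F0=1 F1=1 F2=2; commitIndex=1
Op 9: F2 acks idx 2 -> match: F0=1 F1=1 F2=2; commitIndex=1
Op 10: append 2 -> log_len=4
Op 11: F0 acks idx 2 -> match: F0=2 F1=1 F2=2; commitIndex=2
Op 12: F0 acks idx 1 -> match: F0=2 F1=1 F2=2; commitIndex=2

Answer: 3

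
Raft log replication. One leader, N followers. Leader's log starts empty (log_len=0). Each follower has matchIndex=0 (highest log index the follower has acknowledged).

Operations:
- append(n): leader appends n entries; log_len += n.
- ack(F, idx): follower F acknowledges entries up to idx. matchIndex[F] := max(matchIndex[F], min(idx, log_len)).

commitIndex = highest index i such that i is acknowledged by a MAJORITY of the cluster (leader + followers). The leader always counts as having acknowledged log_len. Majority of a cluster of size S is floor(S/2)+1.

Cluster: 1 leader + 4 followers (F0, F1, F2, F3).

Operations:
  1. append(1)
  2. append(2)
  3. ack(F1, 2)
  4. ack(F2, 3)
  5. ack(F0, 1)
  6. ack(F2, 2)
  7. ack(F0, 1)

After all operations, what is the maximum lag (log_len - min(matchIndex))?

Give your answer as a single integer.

Answer: 3

Derivation:
Op 1: append 1 -> log_len=1
Op 2: append 2 -> log_len=3
Op 3: F1 acks idx 2 -> match: F0=0 F1=2 F2=0 F3=0; commitIndex=0
Op 4: F2 acks idx 3 -> match: F0=0 F1=2 F2=3 F3=0; commitIndex=2
Op 5: F0 acks idx 1 -> match: F0=1 F1=2 F2=3 F3=0; commitIndex=2
Op 6: F2 acks idx 2 -> match: F0=1 F1=2 F2=3 F3=0; commitIndex=2
Op 7: F0 acks idx 1 -> match: F0=1 F1=2 F2=3 F3=0; commitIndex=2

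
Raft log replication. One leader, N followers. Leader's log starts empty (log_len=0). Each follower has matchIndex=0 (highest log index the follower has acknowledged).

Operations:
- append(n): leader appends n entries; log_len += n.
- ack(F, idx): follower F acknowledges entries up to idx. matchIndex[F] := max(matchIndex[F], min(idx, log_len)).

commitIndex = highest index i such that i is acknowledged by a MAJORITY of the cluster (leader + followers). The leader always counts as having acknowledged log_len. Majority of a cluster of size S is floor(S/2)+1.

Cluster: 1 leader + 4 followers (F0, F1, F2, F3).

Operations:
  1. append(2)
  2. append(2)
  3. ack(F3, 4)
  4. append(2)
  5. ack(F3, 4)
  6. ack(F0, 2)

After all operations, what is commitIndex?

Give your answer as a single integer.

Answer: 2

Derivation:
Op 1: append 2 -> log_len=2
Op 2: append 2 -> log_len=4
Op 3: F3 acks idx 4 -> match: F0=0 F1=0 F2=0 F3=4; commitIndex=0
Op 4: append 2 -> log_len=6
Op 5: F3 acks idx 4 -> match: F0=0 F1=0 F2=0 F3=4; commitIndex=0
Op 6: F0 acks idx 2 -> match: F0=2 F1=0 F2=0 F3=4; commitIndex=2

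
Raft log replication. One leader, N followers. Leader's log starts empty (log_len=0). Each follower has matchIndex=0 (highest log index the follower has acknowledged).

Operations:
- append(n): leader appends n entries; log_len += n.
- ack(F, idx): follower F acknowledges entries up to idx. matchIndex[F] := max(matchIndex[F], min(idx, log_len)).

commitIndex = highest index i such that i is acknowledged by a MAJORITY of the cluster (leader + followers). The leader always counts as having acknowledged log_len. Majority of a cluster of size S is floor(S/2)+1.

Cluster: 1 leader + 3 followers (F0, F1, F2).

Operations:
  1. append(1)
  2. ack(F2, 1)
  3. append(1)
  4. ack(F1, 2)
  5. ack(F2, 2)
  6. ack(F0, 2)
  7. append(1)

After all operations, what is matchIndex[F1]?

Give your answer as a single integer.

Op 1: append 1 -> log_len=1
Op 2: F2 acks idx 1 -> match: F0=0 F1=0 F2=1; commitIndex=0
Op 3: append 1 -> log_len=2
Op 4: F1 acks idx 2 -> match: F0=0 F1=2 F2=1; commitIndex=1
Op 5: F2 acks idx 2 -> match: F0=0 F1=2 F2=2; commitIndex=2
Op 6: F0 acks idx 2 -> match: F0=2 F1=2 F2=2; commitIndex=2
Op 7: append 1 -> log_len=3

Answer: 2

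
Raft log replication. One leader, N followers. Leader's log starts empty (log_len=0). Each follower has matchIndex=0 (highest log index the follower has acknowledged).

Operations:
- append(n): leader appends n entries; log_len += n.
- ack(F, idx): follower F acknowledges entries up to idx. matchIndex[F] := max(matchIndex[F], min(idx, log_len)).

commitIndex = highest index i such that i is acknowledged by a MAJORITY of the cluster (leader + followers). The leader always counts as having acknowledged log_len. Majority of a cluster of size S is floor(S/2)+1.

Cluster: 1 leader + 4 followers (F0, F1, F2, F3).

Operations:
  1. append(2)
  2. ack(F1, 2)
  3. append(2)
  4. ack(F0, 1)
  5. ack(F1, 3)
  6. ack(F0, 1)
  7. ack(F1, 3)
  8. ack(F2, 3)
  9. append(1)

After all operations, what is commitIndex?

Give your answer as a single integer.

Op 1: append 2 -> log_len=2
Op 2: F1 acks idx 2 -> match: F0=0 F1=2 F2=0 F3=0; commitIndex=0
Op 3: append 2 -> log_len=4
Op 4: F0 acks idx 1 -> match: F0=1 F1=2 F2=0 F3=0; commitIndex=1
Op 5: F1 acks idx 3 -> match: F0=1 F1=3 F2=0 F3=0; commitIndex=1
Op 6: F0 acks idx 1 -> match: F0=1 F1=3 F2=0 F3=0; commitIndex=1
Op 7: F1 acks idx 3 -> match: F0=1 F1=3 F2=0 F3=0; commitIndex=1
Op 8: F2 acks idx 3 -> match: F0=1 F1=3 F2=3 F3=0; commitIndex=3
Op 9: append 1 -> log_len=5

Answer: 3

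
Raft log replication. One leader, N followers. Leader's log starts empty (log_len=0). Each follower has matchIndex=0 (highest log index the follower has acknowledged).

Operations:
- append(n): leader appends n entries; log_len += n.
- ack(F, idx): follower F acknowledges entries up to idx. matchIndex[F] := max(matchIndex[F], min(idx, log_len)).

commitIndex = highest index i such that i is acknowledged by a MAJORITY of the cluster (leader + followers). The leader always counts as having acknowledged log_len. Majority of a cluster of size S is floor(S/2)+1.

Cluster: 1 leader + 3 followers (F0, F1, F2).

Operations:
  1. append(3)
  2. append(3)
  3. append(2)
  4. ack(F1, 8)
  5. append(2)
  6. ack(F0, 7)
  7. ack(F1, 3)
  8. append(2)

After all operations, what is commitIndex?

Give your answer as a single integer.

Op 1: append 3 -> log_len=3
Op 2: append 3 -> log_len=6
Op 3: append 2 -> log_len=8
Op 4: F1 acks idx 8 -> match: F0=0 F1=8 F2=0; commitIndex=0
Op 5: append 2 -> log_len=10
Op 6: F0 acks idx 7 -> match: F0=7 F1=8 F2=0; commitIndex=7
Op 7: F1 acks idx 3 -> match: F0=7 F1=8 F2=0; commitIndex=7
Op 8: append 2 -> log_len=12

Answer: 7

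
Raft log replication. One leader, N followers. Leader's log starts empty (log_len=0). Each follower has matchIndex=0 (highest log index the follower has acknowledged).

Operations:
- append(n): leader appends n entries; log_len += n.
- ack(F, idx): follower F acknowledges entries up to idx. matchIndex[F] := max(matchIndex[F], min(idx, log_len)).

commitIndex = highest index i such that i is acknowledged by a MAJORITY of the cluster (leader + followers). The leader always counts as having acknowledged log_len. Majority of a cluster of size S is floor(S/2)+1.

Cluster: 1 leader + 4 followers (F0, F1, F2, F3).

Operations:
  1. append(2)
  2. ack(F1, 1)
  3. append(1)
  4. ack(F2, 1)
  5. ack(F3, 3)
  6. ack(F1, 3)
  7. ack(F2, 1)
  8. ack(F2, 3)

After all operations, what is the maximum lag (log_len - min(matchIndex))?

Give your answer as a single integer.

Answer: 3

Derivation:
Op 1: append 2 -> log_len=2
Op 2: F1 acks idx 1 -> match: F0=0 F1=1 F2=0 F3=0; commitIndex=0
Op 3: append 1 -> log_len=3
Op 4: F2 acks idx 1 -> match: F0=0 F1=1 F2=1 F3=0; commitIndex=1
Op 5: F3 acks idx 3 -> match: F0=0 F1=1 F2=1 F3=3; commitIndex=1
Op 6: F1 acks idx 3 -> match: F0=0 F1=3 F2=1 F3=3; commitIndex=3
Op 7: F2 acks idx 1 -> match: F0=0 F1=3 F2=1 F3=3; commitIndex=3
Op 8: F2 acks idx 3 -> match: F0=0 F1=3 F2=3 F3=3; commitIndex=3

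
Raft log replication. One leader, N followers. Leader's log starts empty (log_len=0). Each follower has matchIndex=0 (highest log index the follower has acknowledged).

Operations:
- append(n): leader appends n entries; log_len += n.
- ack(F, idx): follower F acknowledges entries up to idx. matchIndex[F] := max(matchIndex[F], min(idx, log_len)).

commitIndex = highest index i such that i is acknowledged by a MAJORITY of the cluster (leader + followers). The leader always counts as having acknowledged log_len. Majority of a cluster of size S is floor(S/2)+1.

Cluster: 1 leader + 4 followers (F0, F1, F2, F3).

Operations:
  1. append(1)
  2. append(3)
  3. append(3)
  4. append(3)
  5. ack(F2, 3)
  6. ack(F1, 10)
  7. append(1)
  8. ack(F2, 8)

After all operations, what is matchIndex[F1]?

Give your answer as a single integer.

Op 1: append 1 -> log_len=1
Op 2: append 3 -> log_len=4
Op 3: append 3 -> log_len=7
Op 4: append 3 -> log_len=10
Op 5: F2 acks idx 3 -> match: F0=0 F1=0 F2=3 F3=0; commitIndex=0
Op 6: F1 acks idx 10 -> match: F0=0 F1=10 F2=3 F3=0; commitIndex=3
Op 7: append 1 -> log_len=11
Op 8: F2 acks idx 8 -> match: F0=0 F1=10 F2=8 F3=0; commitIndex=8

Answer: 10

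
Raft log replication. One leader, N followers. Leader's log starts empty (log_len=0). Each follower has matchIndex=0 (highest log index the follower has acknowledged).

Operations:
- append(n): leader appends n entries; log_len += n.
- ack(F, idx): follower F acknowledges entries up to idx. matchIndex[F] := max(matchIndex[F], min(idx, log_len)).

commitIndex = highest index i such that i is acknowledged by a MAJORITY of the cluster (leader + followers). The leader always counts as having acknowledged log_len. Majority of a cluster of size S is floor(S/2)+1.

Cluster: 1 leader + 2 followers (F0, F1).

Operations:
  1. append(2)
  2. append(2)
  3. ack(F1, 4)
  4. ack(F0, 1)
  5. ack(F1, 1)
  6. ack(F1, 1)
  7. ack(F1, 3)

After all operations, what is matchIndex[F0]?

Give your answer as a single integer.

Op 1: append 2 -> log_len=2
Op 2: append 2 -> log_len=4
Op 3: F1 acks idx 4 -> match: F0=0 F1=4; commitIndex=4
Op 4: F0 acks idx 1 -> match: F0=1 F1=4; commitIndex=4
Op 5: F1 acks idx 1 -> match: F0=1 F1=4; commitIndex=4
Op 6: F1 acks idx 1 -> match: F0=1 F1=4; commitIndex=4
Op 7: F1 acks idx 3 -> match: F0=1 F1=4; commitIndex=4

Answer: 1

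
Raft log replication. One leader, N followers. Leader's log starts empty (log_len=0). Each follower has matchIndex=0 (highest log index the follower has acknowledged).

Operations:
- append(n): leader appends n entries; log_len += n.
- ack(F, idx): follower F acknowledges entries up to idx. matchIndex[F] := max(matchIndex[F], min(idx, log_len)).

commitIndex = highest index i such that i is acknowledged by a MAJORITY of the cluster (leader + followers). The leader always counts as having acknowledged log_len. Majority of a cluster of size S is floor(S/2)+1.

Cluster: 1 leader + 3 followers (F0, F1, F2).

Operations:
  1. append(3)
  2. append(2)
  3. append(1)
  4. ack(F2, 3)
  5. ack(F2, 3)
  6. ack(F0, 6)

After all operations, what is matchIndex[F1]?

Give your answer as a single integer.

Op 1: append 3 -> log_len=3
Op 2: append 2 -> log_len=5
Op 3: append 1 -> log_len=6
Op 4: F2 acks idx 3 -> match: F0=0 F1=0 F2=3; commitIndex=0
Op 5: F2 acks idx 3 -> match: F0=0 F1=0 F2=3; commitIndex=0
Op 6: F0 acks idx 6 -> match: F0=6 F1=0 F2=3; commitIndex=3

Answer: 0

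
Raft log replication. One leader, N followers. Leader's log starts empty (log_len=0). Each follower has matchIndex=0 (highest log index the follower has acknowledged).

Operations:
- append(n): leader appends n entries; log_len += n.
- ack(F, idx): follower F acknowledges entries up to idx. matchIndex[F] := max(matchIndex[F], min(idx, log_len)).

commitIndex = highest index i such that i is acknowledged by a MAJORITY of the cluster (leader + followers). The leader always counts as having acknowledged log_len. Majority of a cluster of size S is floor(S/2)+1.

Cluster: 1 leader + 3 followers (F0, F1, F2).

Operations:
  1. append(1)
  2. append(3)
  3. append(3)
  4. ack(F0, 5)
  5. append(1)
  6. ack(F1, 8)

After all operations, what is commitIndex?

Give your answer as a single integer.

Op 1: append 1 -> log_len=1
Op 2: append 3 -> log_len=4
Op 3: append 3 -> log_len=7
Op 4: F0 acks idx 5 -> match: F0=5 F1=0 F2=0; commitIndex=0
Op 5: append 1 -> log_len=8
Op 6: F1 acks idx 8 -> match: F0=5 F1=8 F2=0; commitIndex=5

Answer: 5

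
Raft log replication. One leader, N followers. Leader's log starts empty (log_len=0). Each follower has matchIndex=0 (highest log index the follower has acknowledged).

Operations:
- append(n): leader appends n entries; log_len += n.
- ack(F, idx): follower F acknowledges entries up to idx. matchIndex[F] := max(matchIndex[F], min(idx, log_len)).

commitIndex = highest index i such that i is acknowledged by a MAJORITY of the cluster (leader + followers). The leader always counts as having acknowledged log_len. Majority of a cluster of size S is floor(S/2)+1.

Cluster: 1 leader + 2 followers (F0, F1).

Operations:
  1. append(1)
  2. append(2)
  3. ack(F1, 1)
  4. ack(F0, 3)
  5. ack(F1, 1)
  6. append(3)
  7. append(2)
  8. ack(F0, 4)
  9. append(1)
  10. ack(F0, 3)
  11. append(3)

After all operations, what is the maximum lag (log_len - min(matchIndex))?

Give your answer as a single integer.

Op 1: append 1 -> log_len=1
Op 2: append 2 -> log_len=3
Op 3: F1 acks idx 1 -> match: F0=0 F1=1; commitIndex=1
Op 4: F0 acks idx 3 -> match: F0=3 F1=1; commitIndex=3
Op 5: F1 acks idx 1 -> match: F0=3 F1=1; commitIndex=3
Op 6: append 3 -> log_len=6
Op 7: append 2 -> log_len=8
Op 8: F0 acks idx 4 -> match: F0=4 F1=1; commitIndex=4
Op 9: append 1 -> log_len=9
Op 10: F0 acks idx 3 -> match: F0=4 F1=1; commitIndex=4
Op 11: append 3 -> log_len=12

Answer: 11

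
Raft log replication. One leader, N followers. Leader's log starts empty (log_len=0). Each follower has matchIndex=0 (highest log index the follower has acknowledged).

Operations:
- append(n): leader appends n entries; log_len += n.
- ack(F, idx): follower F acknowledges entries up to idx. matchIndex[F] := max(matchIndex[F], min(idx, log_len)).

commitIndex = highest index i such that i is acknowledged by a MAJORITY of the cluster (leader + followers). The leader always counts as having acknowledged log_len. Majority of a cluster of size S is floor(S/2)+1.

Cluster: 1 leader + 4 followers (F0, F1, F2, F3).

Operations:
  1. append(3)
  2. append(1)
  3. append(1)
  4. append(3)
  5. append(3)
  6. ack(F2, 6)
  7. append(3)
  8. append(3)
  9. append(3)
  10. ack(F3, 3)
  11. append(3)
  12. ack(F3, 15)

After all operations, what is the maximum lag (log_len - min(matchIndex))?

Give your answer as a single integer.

Answer: 23

Derivation:
Op 1: append 3 -> log_len=3
Op 2: append 1 -> log_len=4
Op 3: append 1 -> log_len=5
Op 4: append 3 -> log_len=8
Op 5: append 3 -> log_len=11
Op 6: F2 acks idx 6 -> match: F0=0 F1=0 F2=6 F3=0; commitIndex=0
Op 7: append 3 -> log_len=14
Op 8: append 3 -> log_len=17
Op 9: append 3 -> log_len=20
Op 10: F3 acks idx 3 -> match: F0=0 F1=0 F2=6 F3=3; commitIndex=3
Op 11: append 3 -> log_len=23
Op 12: F3 acks idx 15 -> match: F0=0 F1=0 F2=6 F3=15; commitIndex=6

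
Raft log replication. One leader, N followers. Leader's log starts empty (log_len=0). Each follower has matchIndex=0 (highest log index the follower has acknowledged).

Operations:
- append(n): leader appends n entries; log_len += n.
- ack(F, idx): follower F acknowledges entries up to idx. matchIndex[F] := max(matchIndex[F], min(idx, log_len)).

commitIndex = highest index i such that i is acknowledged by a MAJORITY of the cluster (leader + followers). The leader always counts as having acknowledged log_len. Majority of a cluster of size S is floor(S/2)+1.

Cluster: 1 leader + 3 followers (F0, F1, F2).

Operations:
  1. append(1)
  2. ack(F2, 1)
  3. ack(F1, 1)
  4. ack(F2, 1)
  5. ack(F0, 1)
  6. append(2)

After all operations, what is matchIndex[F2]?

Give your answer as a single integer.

Answer: 1

Derivation:
Op 1: append 1 -> log_len=1
Op 2: F2 acks idx 1 -> match: F0=0 F1=0 F2=1; commitIndex=0
Op 3: F1 acks idx 1 -> match: F0=0 F1=1 F2=1; commitIndex=1
Op 4: F2 acks idx 1 -> match: F0=0 F1=1 F2=1; commitIndex=1
Op 5: F0 acks idx 1 -> match: F0=1 F1=1 F2=1; commitIndex=1
Op 6: append 2 -> log_len=3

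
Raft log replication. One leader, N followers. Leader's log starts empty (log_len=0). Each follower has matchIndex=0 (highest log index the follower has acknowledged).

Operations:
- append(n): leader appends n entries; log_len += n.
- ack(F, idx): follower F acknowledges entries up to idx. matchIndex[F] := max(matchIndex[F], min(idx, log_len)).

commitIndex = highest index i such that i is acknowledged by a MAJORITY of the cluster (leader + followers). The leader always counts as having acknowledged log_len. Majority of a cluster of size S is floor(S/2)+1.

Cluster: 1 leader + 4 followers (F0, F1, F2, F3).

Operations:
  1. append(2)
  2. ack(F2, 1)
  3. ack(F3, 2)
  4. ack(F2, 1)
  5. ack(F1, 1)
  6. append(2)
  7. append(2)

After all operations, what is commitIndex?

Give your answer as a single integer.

Answer: 1

Derivation:
Op 1: append 2 -> log_len=2
Op 2: F2 acks idx 1 -> match: F0=0 F1=0 F2=1 F3=0; commitIndex=0
Op 3: F3 acks idx 2 -> match: F0=0 F1=0 F2=1 F3=2; commitIndex=1
Op 4: F2 acks idx 1 -> match: F0=0 F1=0 F2=1 F3=2; commitIndex=1
Op 5: F1 acks idx 1 -> match: F0=0 F1=1 F2=1 F3=2; commitIndex=1
Op 6: append 2 -> log_len=4
Op 7: append 2 -> log_len=6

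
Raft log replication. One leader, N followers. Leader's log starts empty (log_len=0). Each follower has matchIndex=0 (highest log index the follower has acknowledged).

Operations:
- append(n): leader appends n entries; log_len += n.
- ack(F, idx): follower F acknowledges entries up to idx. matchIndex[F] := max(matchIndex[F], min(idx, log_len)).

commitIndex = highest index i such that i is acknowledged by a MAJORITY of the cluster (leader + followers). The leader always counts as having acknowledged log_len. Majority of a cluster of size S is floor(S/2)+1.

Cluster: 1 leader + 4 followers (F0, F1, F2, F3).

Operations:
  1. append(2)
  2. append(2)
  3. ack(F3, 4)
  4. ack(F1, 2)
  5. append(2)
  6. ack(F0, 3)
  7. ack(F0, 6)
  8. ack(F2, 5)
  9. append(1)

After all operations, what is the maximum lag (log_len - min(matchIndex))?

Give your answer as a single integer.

Answer: 5

Derivation:
Op 1: append 2 -> log_len=2
Op 2: append 2 -> log_len=4
Op 3: F3 acks idx 4 -> match: F0=0 F1=0 F2=0 F3=4; commitIndex=0
Op 4: F1 acks idx 2 -> match: F0=0 F1=2 F2=0 F3=4; commitIndex=2
Op 5: append 2 -> log_len=6
Op 6: F0 acks idx 3 -> match: F0=3 F1=2 F2=0 F3=4; commitIndex=3
Op 7: F0 acks idx 6 -> match: F0=6 F1=2 F2=0 F3=4; commitIndex=4
Op 8: F2 acks idx 5 -> match: F0=6 F1=2 F2=5 F3=4; commitIndex=5
Op 9: append 1 -> log_len=7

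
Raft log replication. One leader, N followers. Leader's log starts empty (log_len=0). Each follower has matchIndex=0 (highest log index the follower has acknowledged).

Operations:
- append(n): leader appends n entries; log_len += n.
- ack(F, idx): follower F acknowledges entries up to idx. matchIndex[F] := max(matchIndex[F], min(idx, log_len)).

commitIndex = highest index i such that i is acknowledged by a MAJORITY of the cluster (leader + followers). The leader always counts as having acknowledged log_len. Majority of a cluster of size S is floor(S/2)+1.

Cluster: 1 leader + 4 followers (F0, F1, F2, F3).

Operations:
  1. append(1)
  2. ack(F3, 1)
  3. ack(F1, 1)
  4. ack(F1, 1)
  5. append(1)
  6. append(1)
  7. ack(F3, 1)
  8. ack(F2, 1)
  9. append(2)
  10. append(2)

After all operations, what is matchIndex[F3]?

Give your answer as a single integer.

Op 1: append 1 -> log_len=1
Op 2: F3 acks idx 1 -> match: F0=0 F1=0 F2=0 F3=1; commitIndex=0
Op 3: F1 acks idx 1 -> match: F0=0 F1=1 F2=0 F3=1; commitIndex=1
Op 4: F1 acks idx 1 -> match: F0=0 F1=1 F2=0 F3=1; commitIndex=1
Op 5: append 1 -> log_len=2
Op 6: append 1 -> log_len=3
Op 7: F3 acks idx 1 -> match: F0=0 F1=1 F2=0 F3=1; commitIndex=1
Op 8: F2 acks idx 1 -> match: F0=0 F1=1 F2=1 F3=1; commitIndex=1
Op 9: append 2 -> log_len=5
Op 10: append 2 -> log_len=7

Answer: 1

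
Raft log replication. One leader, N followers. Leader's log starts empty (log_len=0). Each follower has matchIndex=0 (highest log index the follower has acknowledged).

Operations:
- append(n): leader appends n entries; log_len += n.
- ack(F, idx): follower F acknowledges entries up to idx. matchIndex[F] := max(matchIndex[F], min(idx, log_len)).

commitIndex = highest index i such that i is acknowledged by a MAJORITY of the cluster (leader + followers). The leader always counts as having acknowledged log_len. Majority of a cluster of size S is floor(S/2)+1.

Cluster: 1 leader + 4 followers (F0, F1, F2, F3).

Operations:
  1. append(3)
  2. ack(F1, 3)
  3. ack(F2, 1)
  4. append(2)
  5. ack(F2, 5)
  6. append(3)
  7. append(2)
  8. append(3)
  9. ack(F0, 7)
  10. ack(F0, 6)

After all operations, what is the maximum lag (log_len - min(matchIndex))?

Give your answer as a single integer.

Answer: 13

Derivation:
Op 1: append 3 -> log_len=3
Op 2: F1 acks idx 3 -> match: F0=0 F1=3 F2=0 F3=0; commitIndex=0
Op 3: F2 acks idx 1 -> match: F0=0 F1=3 F2=1 F3=0; commitIndex=1
Op 4: append 2 -> log_len=5
Op 5: F2 acks idx 5 -> match: F0=0 F1=3 F2=5 F3=0; commitIndex=3
Op 6: append 3 -> log_len=8
Op 7: append 2 -> log_len=10
Op 8: append 3 -> log_len=13
Op 9: F0 acks idx 7 -> match: F0=7 F1=3 F2=5 F3=0; commitIndex=5
Op 10: F0 acks idx 6 -> match: F0=7 F1=3 F2=5 F3=0; commitIndex=5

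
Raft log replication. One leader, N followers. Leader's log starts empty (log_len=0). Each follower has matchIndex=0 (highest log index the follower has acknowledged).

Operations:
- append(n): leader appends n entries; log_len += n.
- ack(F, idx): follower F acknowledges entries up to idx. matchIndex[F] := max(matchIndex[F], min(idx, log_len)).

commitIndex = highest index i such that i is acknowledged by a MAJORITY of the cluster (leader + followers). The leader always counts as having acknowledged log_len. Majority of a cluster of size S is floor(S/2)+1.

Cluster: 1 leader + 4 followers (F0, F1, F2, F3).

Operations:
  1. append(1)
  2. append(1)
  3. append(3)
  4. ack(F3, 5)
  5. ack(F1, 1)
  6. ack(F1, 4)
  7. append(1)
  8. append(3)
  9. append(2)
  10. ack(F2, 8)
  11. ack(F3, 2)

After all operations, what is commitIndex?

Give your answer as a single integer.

Op 1: append 1 -> log_len=1
Op 2: append 1 -> log_len=2
Op 3: append 3 -> log_len=5
Op 4: F3 acks idx 5 -> match: F0=0 F1=0 F2=0 F3=5; commitIndex=0
Op 5: F1 acks idx 1 -> match: F0=0 F1=1 F2=0 F3=5; commitIndex=1
Op 6: F1 acks idx 4 -> match: F0=0 F1=4 F2=0 F3=5; commitIndex=4
Op 7: append 1 -> log_len=6
Op 8: append 3 -> log_len=9
Op 9: append 2 -> log_len=11
Op 10: F2 acks idx 8 -> match: F0=0 F1=4 F2=8 F3=5; commitIndex=5
Op 11: F3 acks idx 2 -> match: F0=0 F1=4 F2=8 F3=5; commitIndex=5

Answer: 5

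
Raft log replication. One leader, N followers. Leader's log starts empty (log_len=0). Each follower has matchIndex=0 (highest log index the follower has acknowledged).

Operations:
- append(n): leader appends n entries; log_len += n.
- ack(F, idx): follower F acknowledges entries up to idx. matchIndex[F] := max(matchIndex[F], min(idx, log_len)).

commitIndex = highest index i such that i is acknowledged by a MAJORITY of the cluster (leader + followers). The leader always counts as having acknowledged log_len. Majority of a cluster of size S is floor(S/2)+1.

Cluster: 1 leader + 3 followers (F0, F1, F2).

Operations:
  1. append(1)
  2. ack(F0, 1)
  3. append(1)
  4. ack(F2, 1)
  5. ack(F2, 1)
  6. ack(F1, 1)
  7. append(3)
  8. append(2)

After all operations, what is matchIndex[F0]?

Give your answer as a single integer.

Op 1: append 1 -> log_len=1
Op 2: F0 acks idx 1 -> match: F0=1 F1=0 F2=0; commitIndex=0
Op 3: append 1 -> log_len=2
Op 4: F2 acks idx 1 -> match: F0=1 F1=0 F2=1; commitIndex=1
Op 5: F2 acks idx 1 -> match: F0=1 F1=0 F2=1; commitIndex=1
Op 6: F1 acks idx 1 -> match: F0=1 F1=1 F2=1; commitIndex=1
Op 7: append 3 -> log_len=5
Op 8: append 2 -> log_len=7

Answer: 1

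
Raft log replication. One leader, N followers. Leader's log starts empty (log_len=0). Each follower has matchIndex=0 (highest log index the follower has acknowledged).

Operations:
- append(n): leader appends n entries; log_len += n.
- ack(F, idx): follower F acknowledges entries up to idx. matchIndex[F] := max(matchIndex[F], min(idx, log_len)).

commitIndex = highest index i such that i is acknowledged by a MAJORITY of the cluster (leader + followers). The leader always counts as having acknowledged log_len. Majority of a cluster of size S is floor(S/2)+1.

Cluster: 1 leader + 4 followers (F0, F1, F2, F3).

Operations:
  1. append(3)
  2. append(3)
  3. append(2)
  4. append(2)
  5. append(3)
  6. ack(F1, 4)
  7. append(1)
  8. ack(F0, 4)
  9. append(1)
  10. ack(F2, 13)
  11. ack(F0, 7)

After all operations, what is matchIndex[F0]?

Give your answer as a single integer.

Answer: 7

Derivation:
Op 1: append 3 -> log_len=3
Op 2: append 3 -> log_len=6
Op 3: append 2 -> log_len=8
Op 4: append 2 -> log_len=10
Op 5: append 3 -> log_len=13
Op 6: F1 acks idx 4 -> match: F0=0 F1=4 F2=0 F3=0; commitIndex=0
Op 7: append 1 -> log_len=14
Op 8: F0 acks idx 4 -> match: F0=4 F1=4 F2=0 F3=0; commitIndex=4
Op 9: append 1 -> log_len=15
Op 10: F2 acks idx 13 -> match: F0=4 F1=4 F2=13 F3=0; commitIndex=4
Op 11: F0 acks idx 7 -> match: F0=7 F1=4 F2=13 F3=0; commitIndex=7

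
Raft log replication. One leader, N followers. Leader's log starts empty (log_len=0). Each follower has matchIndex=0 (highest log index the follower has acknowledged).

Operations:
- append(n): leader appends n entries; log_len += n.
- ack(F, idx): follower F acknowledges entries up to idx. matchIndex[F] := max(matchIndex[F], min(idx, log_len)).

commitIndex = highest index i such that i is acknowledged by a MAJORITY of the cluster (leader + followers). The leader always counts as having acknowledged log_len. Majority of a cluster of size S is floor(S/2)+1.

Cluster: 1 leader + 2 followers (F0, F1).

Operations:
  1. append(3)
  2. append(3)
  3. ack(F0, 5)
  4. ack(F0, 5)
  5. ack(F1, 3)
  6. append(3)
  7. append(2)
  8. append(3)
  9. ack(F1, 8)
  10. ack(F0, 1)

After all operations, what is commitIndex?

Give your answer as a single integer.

Answer: 8

Derivation:
Op 1: append 3 -> log_len=3
Op 2: append 3 -> log_len=6
Op 3: F0 acks idx 5 -> match: F0=5 F1=0; commitIndex=5
Op 4: F0 acks idx 5 -> match: F0=5 F1=0; commitIndex=5
Op 5: F1 acks idx 3 -> match: F0=5 F1=3; commitIndex=5
Op 6: append 3 -> log_len=9
Op 7: append 2 -> log_len=11
Op 8: append 3 -> log_len=14
Op 9: F1 acks idx 8 -> match: F0=5 F1=8; commitIndex=8
Op 10: F0 acks idx 1 -> match: F0=5 F1=8; commitIndex=8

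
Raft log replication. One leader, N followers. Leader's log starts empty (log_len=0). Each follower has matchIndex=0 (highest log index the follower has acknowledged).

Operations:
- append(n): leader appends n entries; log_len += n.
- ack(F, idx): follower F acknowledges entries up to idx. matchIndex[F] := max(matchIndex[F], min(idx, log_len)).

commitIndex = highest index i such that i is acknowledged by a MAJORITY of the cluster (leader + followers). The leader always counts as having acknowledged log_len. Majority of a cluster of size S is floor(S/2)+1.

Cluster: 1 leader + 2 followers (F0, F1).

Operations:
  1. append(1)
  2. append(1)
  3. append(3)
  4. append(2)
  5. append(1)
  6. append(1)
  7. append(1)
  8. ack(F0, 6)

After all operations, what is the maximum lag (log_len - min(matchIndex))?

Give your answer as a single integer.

Op 1: append 1 -> log_len=1
Op 2: append 1 -> log_len=2
Op 3: append 3 -> log_len=5
Op 4: append 2 -> log_len=7
Op 5: append 1 -> log_len=8
Op 6: append 1 -> log_len=9
Op 7: append 1 -> log_len=10
Op 8: F0 acks idx 6 -> match: F0=6 F1=0; commitIndex=6

Answer: 10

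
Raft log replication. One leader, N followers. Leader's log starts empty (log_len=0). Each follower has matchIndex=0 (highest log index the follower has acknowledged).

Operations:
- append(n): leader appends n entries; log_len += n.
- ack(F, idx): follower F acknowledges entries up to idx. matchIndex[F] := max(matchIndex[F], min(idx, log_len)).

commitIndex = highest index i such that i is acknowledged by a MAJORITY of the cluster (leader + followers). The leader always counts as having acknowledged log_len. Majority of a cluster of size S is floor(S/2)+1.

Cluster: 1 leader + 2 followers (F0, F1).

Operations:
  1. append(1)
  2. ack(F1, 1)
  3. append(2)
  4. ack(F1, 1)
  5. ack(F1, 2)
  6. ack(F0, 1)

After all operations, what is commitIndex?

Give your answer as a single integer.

Answer: 2

Derivation:
Op 1: append 1 -> log_len=1
Op 2: F1 acks idx 1 -> match: F0=0 F1=1; commitIndex=1
Op 3: append 2 -> log_len=3
Op 4: F1 acks idx 1 -> match: F0=0 F1=1; commitIndex=1
Op 5: F1 acks idx 2 -> match: F0=0 F1=2; commitIndex=2
Op 6: F0 acks idx 1 -> match: F0=1 F1=2; commitIndex=2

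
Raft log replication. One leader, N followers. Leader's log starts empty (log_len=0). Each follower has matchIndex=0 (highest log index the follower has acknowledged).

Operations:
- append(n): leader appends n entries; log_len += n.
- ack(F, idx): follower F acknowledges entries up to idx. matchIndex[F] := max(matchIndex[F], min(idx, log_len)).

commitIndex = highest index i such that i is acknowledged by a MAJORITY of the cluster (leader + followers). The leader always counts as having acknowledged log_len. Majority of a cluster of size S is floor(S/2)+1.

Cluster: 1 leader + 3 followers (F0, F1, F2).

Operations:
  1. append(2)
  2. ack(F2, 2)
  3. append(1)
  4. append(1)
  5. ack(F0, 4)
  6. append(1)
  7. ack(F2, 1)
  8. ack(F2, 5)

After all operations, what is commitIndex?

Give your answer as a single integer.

Op 1: append 2 -> log_len=2
Op 2: F2 acks idx 2 -> match: F0=0 F1=0 F2=2; commitIndex=0
Op 3: append 1 -> log_len=3
Op 4: append 1 -> log_len=4
Op 5: F0 acks idx 4 -> match: F0=4 F1=0 F2=2; commitIndex=2
Op 6: append 1 -> log_len=5
Op 7: F2 acks idx 1 -> match: F0=4 F1=0 F2=2; commitIndex=2
Op 8: F2 acks idx 5 -> match: F0=4 F1=0 F2=5; commitIndex=4

Answer: 4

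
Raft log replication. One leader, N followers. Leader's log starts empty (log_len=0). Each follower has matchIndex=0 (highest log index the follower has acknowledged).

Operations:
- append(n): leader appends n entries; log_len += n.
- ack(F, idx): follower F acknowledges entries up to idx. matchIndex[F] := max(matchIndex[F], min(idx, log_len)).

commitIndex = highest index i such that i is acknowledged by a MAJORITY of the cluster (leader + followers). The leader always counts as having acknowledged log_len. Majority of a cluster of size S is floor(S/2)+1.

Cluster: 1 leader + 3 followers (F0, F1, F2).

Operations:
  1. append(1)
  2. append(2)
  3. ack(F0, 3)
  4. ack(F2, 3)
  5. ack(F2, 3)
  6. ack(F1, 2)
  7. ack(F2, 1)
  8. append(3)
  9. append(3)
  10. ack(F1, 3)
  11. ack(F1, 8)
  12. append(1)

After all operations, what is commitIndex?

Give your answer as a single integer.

Op 1: append 1 -> log_len=1
Op 2: append 2 -> log_len=3
Op 3: F0 acks idx 3 -> match: F0=3 F1=0 F2=0; commitIndex=0
Op 4: F2 acks idx 3 -> match: F0=3 F1=0 F2=3; commitIndex=3
Op 5: F2 acks idx 3 -> match: F0=3 F1=0 F2=3; commitIndex=3
Op 6: F1 acks idx 2 -> match: F0=3 F1=2 F2=3; commitIndex=3
Op 7: F2 acks idx 1 -> match: F0=3 F1=2 F2=3; commitIndex=3
Op 8: append 3 -> log_len=6
Op 9: append 3 -> log_len=9
Op 10: F1 acks idx 3 -> match: F0=3 F1=3 F2=3; commitIndex=3
Op 11: F1 acks idx 8 -> match: F0=3 F1=8 F2=3; commitIndex=3
Op 12: append 1 -> log_len=10

Answer: 3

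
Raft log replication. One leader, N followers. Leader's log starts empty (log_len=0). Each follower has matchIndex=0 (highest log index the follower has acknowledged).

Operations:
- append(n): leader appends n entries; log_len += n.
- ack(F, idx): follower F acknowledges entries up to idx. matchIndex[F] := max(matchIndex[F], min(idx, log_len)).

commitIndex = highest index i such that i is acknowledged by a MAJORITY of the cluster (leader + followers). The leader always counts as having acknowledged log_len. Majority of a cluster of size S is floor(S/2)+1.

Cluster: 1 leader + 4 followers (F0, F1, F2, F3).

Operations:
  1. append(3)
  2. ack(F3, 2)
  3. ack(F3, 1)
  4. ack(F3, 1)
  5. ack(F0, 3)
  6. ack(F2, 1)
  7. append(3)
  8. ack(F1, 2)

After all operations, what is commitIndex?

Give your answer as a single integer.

Answer: 2

Derivation:
Op 1: append 3 -> log_len=3
Op 2: F3 acks idx 2 -> match: F0=0 F1=0 F2=0 F3=2; commitIndex=0
Op 3: F3 acks idx 1 -> match: F0=0 F1=0 F2=0 F3=2; commitIndex=0
Op 4: F3 acks idx 1 -> match: F0=0 F1=0 F2=0 F3=2; commitIndex=0
Op 5: F0 acks idx 3 -> match: F0=3 F1=0 F2=0 F3=2; commitIndex=2
Op 6: F2 acks idx 1 -> match: F0=3 F1=0 F2=1 F3=2; commitIndex=2
Op 7: append 3 -> log_len=6
Op 8: F1 acks idx 2 -> match: F0=3 F1=2 F2=1 F3=2; commitIndex=2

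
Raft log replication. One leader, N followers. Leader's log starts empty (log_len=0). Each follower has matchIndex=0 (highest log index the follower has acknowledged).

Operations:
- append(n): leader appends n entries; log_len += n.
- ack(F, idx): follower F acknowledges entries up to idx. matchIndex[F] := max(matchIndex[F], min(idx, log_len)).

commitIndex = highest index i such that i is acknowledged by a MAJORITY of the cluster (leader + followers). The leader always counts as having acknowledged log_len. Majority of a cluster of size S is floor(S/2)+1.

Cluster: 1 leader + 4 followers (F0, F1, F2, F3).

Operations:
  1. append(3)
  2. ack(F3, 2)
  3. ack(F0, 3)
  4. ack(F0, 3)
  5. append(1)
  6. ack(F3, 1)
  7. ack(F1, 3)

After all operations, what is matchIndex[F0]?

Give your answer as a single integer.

Answer: 3

Derivation:
Op 1: append 3 -> log_len=3
Op 2: F3 acks idx 2 -> match: F0=0 F1=0 F2=0 F3=2; commitIndex=0
Op 3: F0 acks idx 3 -> match: F0=3 F1=0 F2=0 F3=2; commitIndex=2
Op 4: F0 acks idx 3 -> match: F0=3 F1=0 F2=0 F3=2; commitIndex=2
Op 5: append 1 -> log_len=4
Op 6: F3 acks idx 1 -> match: F0=3 F1=0 F2=0 F3=2; commitIndex=2
Op 7: F1 acks idx 3 -> match: F0=3 F1=3 F2=0 F3=2; commitIndex=3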